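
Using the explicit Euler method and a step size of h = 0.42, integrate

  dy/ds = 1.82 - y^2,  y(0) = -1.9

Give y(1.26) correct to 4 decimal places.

Euler: y_{n+1} = y_n + h·f(s_n, y_n).
s=0.000000, y=-1.900000: f=-1.790000 → y ← -1.900000 + 0.42·(-1.790000) = -2.651800
s=0.420000, y=-2.651800: f=-5.212043 → y ← -2.651800 + 0.42·(-5.212043) = -4.840858
s=0.840000, y=-4.840858: f=-21.613908 → y ← -4.840858 + 0.42·(-21.613908) = -13.918699
y(1.26) ≈ -13.9187

-13.9187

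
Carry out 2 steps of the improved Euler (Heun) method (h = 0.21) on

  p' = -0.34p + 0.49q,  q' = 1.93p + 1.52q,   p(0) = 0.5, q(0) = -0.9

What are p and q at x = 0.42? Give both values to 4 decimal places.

0.2356, -1.2552

Heun on (p,q): k1 = f(x_n, state_n); k2 = f(x_n + h, state_n + h·k1); state_{n+1} = state_n + (h/2)·(k1 + k2).
0.000000: (0.500000, -0.900000)
  k1 = (-0.611000, -0.403000)
  predictor → (0.371690, -0.984630)
  k2 = (-0.608843, -0.779276)
  → (0.371916, -1.024139)
0.210000: (0.371916, -1.024139)
  k1 = (-0.628280, -0.838892)
  predictor → (0.239978, -1.200306)
  k2 = (-0.669743, -1.361309)
  → (0.235624, -1.255160)
(p(0.42), q(0.42)) ≈ (0.2356, -1.2552)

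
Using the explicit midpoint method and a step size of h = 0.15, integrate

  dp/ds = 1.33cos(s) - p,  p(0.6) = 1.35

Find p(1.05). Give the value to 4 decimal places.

1.1786

Midpoint: k1 = f(s_n, p_n); k2 = f(s_n + h/2, p_n + (h/2)·k1); p_{n+1} = p_n + h·k2.
s=0.600000, p=1.350000:
  k1 = f(0.600000, 1.350000) = -0.252304
  k2 = f(0.675000, 1.331077) = -0.292737
  p ← 1.350000 + 0.15·(-0.292737) = 1.306089
s=0.750000, p=1.306089:
  k1 = f(0.750000, 1.306089) = -0.332943
  k2 = f(0.825000, 1.281119) = -0.378638
  p ← 1.306089 + 0.15·(-0.378638) = 1.249294
s=0.900000, p=1.249294:
  k1 = f(0.900000, 1.249294) = -0.422553
  k2 = f(0.975000, 1.217602) = -0.471249
  p ← 1.249294 + 0.15·(-0.471249) = 1.178606
p(1.05) ≈ 1.1786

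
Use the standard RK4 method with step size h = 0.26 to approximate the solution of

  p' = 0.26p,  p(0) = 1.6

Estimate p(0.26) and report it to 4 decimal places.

1.7119

RK4: k1 = f(t_n, p_n); k2 = f(t_n + h/2, p_n + (h/2)·k1); k3 = f(t_n + h/2, p_n + (h/2)·k2); k4 = f(t_n + h, p_n + h·k3); p_{n+1} = p_n + (h/6)·(k1 + 2k2 + 2k3 + k4).
t=0.000000, p=1.600000:
  k1 = f(0.000000, 1.600000) = 0.416000
  k2 = f(0.130000, 1.654080) = 0.430061
  k3 = f(0.130000, 1.655908) = 0.430536
  k4 = f(0.260000, 1.711939) = 0.445104
  p ← 1.600000 + (0.26/6)·(k1 + 2k2 + 2k3 + k4) = 1.711900
p(0.26) ≈ 1.7119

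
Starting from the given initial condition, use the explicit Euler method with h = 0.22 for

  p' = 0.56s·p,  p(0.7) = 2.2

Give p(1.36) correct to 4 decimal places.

3.0343

Euler: p_{n+1} = p_n + h·f(s_n, p_n).
s=0.700000, p=2.200000: f=0.862400 → p ← 2.200000 + 0.22·0.862400 = 2.389728
s=0.920000, p=2.389728: f=1.231188 → p ← 2.389728 + 0.22·1.231188 = 2.660589
s=1.140000, p=2.660589: f=1.698520 → p ← 2.660589 + 0.22·1.698520 = 3.034264
p(1.36) ≈ 3.0343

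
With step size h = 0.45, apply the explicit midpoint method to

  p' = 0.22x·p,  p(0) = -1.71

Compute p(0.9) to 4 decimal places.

-1.8675

Midpoint: k1 = f(x_n, p_n); k2 = f(x_n + h/2, p_n + (h/2)·k1); p_{n+1} = p_n + h·k2.
x=0.000000, p=-1.710000:
  k1 = f(0.000000, -1.710000) = 0.000000
  k2 = f(0.225000, -1.710000) = -0.084645
  p ← -1.710000 + 0.45·(-0.084645) = -1.748090
x=0.450000, p=-1.748090:
  k1 = f(0.450000, -1.748090) = -0.173061
  k2 = f(0.675000, -1.787029) = -0.265374
  p ← -1.748090 + 0.45·(-0.265374) = -1.867508
p(0.9) ≈ -1.8675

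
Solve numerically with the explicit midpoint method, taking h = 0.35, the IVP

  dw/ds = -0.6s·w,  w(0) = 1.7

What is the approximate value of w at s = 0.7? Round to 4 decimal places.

1.4636

Midpoint: k1 = f(s_n, w_n); k2 = f(s_n + h/2, w_n + (h/2)·k1); w_{n+1} = w_n + h·k2.
s=0.000000, w=1.700000:
  k1 = f(0.000000, 1.700000) = 0.000000
  k2 = f(0.175000, 1.700000) = -0.178500
  w ← 1.700000 + 0.35·(-0.178500) = 1.637525
s=0.350000, w=1.637525:
  k1 = f(0.350000, 1.637525) = -0.343880
  k2 = f(0.525000, 1.577346) = -0.496864
  w ← 1.637525 + 0.35·(-0.496864) = 1.463623
w(0.7) ≈ 1.4636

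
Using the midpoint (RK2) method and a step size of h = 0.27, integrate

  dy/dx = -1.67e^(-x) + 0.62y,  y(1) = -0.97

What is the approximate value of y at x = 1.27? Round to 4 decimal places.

-1.3048

Midpoint: k1 = f(x_n, y_n); k2 = f(x_n + h/2, y_n + (h/2)·k1); y_{n+1} = y_n + h·k2.
x=1.000000, y=-0.970000:
  k1 = f(1.000000, -0.970000) = -1.215759
  k2 = f(1.135000, -1.134127) = -1.239934
  y ← -0.970000 + 0.27·(-1.239934) = -1.304782
y(1.27) ≈ -1.3048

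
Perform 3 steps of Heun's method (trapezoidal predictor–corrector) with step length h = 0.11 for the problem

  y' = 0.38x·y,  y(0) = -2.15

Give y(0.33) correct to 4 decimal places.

Heun: k1 = f(x_n, y_n); k2 = f(x_n + h, y_n + h·k1); y_{n+1} = y_n + (h/2)·(k1 + k2).
x=0.000000, y=-2.150000:
  k1 = f(0.000000, -2.150000) = 0.000000
  k2 = f(0.110000, -2.150000) = -0.089870
  y ← -2.150000 + (0.11/2)·(0.000000 + (-0.089870)) = -2.154943
x=0.110000, y=-2.154943:
  k1 = f(0.110000, -2.154943) = -0.090077
  k2 = f(0.220000, -2.164851) = -0.180982
  y ← -2.154943 + (0.11/2)·(-0.090077 + (-0.180982)) = -2.169851
x=0.220000, y=-2.169851:
  k1 = f(0.220000, -2.169851) = -0.181400
  k2 = f(0.330000, -2.189805) = -0.274602
  y ← -2.169851 + (0.11/2)·(-0.181400 + (-0.274602)) = -2.194931
y(0.33) ≈ -2.1949

-2.1949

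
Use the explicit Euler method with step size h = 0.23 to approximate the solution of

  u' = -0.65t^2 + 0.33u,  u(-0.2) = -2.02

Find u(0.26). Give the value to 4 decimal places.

Euler: u_{n+1} = u_n + h·f(t_n, u_n).
t=-0.200000, u=-2.020000: f=-0.692600 → u ← -2.020000 + 0.23·(-0.692600) = -2.179298
t=0.030000, u=-2.179298: f=-0.719753 → u ← -2.179298 + 0.23·(-0.719753) = -2.344841
u(0.26) ≈ -2.3448

-2.3448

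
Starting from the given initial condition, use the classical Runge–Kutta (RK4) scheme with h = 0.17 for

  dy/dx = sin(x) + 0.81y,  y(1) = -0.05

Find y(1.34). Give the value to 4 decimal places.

0.2916

RK4: k1 = f(x_n, y_n); k2 = f(x_n + h/2, y_n + (h/2)·k1); k3 = f(x_n + h/2, y_n + (h/2)·k2); k4 = f(x_n + h, y_n + h·k3); y_{n+1} = y_n + (h/6)·(k1 + 2k2 + 2k3 + k4).
x=1.000000, y=-0.050000:
  k1 = f(1.000000, -0.050000) = 0.800971
  k2 = f(1.085000, 0.018083) = 0.898950
  k3 = f(1.085000, 0.026411) = 0.905696
  k4 = f(1.170000, 0.103968) = 1.004965
  y ← -0.050000 + (0.17/6)·(k1 + 2k2 + 2k3 + k4) = 0.103431
x=1.170000, y=0.103431:
  k1 = f(1.170000, 0.103431) = 1.004530
  k2 = f(1.255000, 0.188817) = 1.103491
  k3 = f(1.255000, 0.197228) = 1.110304
  k4 = f(1.340000, 0.292183) = 1.210153
  y ← 0.103431 + (0.17/6)·(k1 + 2k2 + 2k3 + k4) = 0.291629
y(1.34) ≈ 0.2916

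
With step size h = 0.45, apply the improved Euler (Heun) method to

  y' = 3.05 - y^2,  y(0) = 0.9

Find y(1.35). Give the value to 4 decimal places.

1.5595

Heun: k1 = f(t_n, y_n); k2 = f(t_n + h, y_n + h·k1); y_{n+1} = y_n + (h/2)·(k1 + k2).
t=0.000000, y=0.900000:
  k1 = f(0.000000, 0.900000) = 2.240000
  k2 = f(0.450000, 1.908000) = -0.590464
  y ← 0.900000 + (0.45/2)·(2.240000 + (-0.590464)) = 1.271146
t=0.450000, y=1.271146:
  k1 = f(0.450000, 1.271146) = 1.434189
  k2 = f(0.900000, 1.916531) = -0.623089
  y ← 1.271146 + (0.45/2)·(1.434189 + (-0.623089)) = 1.453643
t=0.900000, y=1.453643:
  k1 = f(0.900000, 1.453643) = 0.936922
  k2 = f(1.350000, 1.875258) = -0.466592
  y ← 1.453643 + (0.45/2)·(0.936922 + (-0.466592)) = 1.559467
y(1.35) ≈ 1.5595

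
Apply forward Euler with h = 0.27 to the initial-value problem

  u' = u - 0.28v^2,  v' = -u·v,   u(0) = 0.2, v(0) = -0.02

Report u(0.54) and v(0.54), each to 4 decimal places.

0.3225, -0.0176

Euler on (u,v): u_{n+1} = u_n + h·u', v_{n+1} = v_n + h·v'.
0.000000: (0.200000, -0.020000); f=(0.199888, 0.004000) → (0.253970, -0.018920)
0.270000: (0.253970, -0.018920); f=(0.253870, 0.004805) → (0.322515, -0.017623)
(u(0.54), v(0.54)) ≈ (0.3225, -0.0176)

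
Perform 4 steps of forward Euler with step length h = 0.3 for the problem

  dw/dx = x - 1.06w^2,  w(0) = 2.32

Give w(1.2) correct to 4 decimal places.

Euler: w_{n+1} = w_n + h·f(x_n, w_n).
x=0.000000, w=2.320000: f=-5.705344 → w ← 2.320000 + 0.3·(-5.705344) = 0.608397
x=0.300000, w=0.608397: f=-0.092355 → w ← 0.608397 + 0.3·(-0.092355) = 0.580690
x=0.600000, w=0.580690: f=0.242567 → w ← 0.580690 + 0.3·0.242567 = 0.653460
x=0.900000, w=0.653460: f=0.447369 → w ← 0.653460 + 0.3·0.447369 = 0.787671
w(1.2) ≈ 0.7877

0.7877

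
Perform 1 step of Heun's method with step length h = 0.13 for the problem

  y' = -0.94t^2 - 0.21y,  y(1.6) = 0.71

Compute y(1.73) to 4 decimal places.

Heun: k1 = f(t_n, y_n); k2 = f(t_n + h, y_n + h·k1); y_{n+1} = y_n + (h/2)·(k1 + k2).
t=1.600000, y=0.710000:
  k1 = f(1.600000, 0.710000) = -2.555500
  k2 = f(1.730000, 0.377785) = -2.892661
  y ← 0.710000 + (0.13/2)·(-2.555500 + (-2.892661)) = 0.355870
y(1.73) ≈ 0.3559

0.3559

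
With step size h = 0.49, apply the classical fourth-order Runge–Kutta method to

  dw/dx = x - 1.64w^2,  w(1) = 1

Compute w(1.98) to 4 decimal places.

1.0280

RK4: k1 = f(x_n, w_n); k2 = f(x_n + h/2, w_n + (h/2)·k1); k3 = f(x_n + h/2, w_n + (h/2)·k2); k4 = f(x_n + h, w_n + h·k3); w_{n+1} = w_n + (h/6)·(k1 + 2k2 + 2k3 + k4).
x=1.000000, w=1.000000:
  k1 = f(1.000000, 1.000000) = -0.640000
  k2 = f(1.245000, 0.843200) = 0.078983
  k3 = f(1.245000, 1.019351) = -0.459084
  k4 = f(1.490000, 0.775049) = 0.504851
  w ← 1.000000 + (0.49/6)·(k1 + 2k2 + 2k3 + k4) = 0.926880
x=1.490000, w=0.926880:
  k1 = f(1.490000, 0.926880) = 0.081067
  k2 = f(1.735000, 0.946741) = 0.265038
  k3 = f(1.735000, 0.991814) = 0.121741
  k4 = f(1.980000, 0.986532) = 0.383876
  w ← 0.926880 + (0.49/6)·(k1 + 2k2 + 2k3 + k4) = 1.028024
w(1.98) ≈ 1.0280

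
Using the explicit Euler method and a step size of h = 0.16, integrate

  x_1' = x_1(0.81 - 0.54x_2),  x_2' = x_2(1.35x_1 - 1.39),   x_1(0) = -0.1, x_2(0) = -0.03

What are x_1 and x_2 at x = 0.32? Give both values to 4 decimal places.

Euler on (x_1,x_2): x_1_{n+1} = x_1_n + h·x_1', x_2_{n+1} = x_2_n + h·x_2'.
0.000000: (-0.100000, -0.030000); f=(-0.082620, 0.045750) → (-0.113219, -0.022680)
0.160000: (-0.113219, -0.022680); f=(-0.093094, 0.034992) → (-0.128114, -0.017081)
(x_1(0.32), x_2(0.32)) ≈ (-0.1281, -0.0171)

-0.1281, -0.0171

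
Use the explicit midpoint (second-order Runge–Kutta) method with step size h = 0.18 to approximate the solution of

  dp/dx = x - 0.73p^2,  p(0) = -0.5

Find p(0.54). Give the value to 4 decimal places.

Midpoint: k1 = f(x_n, p_n); k2 = f(x_n + h/2, p_n + (h/2)·k1); p_{n+1} = p_n + h·k2.
x=0.000000, p=-0.500000:
  k1 = f(0.000000, -0.500000) = -0.182500
  k2 = f(0.090000, -0.516425) = -0.104687
  p ← -0.500000 + 0.18·(-0.104687) = -0.518844
x=0.180000, p=-0.518844:
  k1 = f(0.180000, -0.518844) = -0.016515
  k2 = f(0.270000, -0.520330) = 0.072357
  p ← -0.518844 + 0.18·0.072357 = -0.505819
x=0.360000, p=-0.505819:
  k1 = f(0.360000, -0.505819) = 0.173227
  k2 = f(0.450000, -0.490229) = 0.274563
  p ← -0.505819 + 0.18·0.274563 = -0.456398
p(0.54) ≈ -0.4564

-0.4564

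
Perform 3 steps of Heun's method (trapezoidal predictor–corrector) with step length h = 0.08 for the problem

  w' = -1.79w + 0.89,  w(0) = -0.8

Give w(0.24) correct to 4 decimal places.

-0.3484

Heun: k1 = f(x_n, w_n); k2 = f(x_n + h, w_n + h·k1); w_{n+1} = w_n + (h/2)·(k1 + k2).
x=0.000000, w=-0.800000:
  k1 = f(0.000000, -0.800000) = 2.322000
  k2 = f(0.080000, -0.614240) = 1.989490
  w ← -0.800000 + (0.08/2)·(2.322000 + 1.989490) = -0.627540
x=0.080000, w=-0.627540:
  k1 = f(0.080000, -0.627540) = 2.013297
  k2 = f(0.160000, -0.466477) = 1.724993
  w ← -0.627540 + (0.08/2)·(2.013297 + 1.724993) = -0.478009
x=0.160000, w=-0.478009:
  k1 = f(0.160000, -0.478009) = 1.745636
  k2 = f(0.240000, -0.338358) = 1.495661
  w ← -0.478009 + (0.08/2)·(1.745636 + 1.495661) = -0.348357
w(0.24) ≈ -0.3484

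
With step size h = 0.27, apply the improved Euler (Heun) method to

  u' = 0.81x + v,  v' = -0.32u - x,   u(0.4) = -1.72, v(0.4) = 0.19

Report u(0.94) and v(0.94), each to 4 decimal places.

Heun on (u,v): k1 = f(x_n, state_n); k2 = f(x_n + h, state_n + h·k1); state_{n+1} = state_n + (h/2)·(k1 + k2).
0.400000: (-1.720000, 0.190000)
  k1 = (0.514000, 0.150400)
  predictor → (-1.581220, 0.230608)
  k2 = (0.773308, -0.164010)
  → (-1.546213, 0.188163)
0.670000: (-1.546213, 0.188163)
  k1 = (0.730863, -0.175212)
  predictor → (-1.348880, 0.140856)
  k2 = (0.902256, -0.508358)
  → (-1.325742, 0.095881)
(u(0.94), v(0.94)) ≈ (-1.3257, 0.0959)

-1.3257, 0.0959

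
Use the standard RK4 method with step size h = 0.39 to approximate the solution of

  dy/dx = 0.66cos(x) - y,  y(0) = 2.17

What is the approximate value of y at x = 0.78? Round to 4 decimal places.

RK4: k1 = f(x_n, y_n); k2 = f(x_n + h/2, y_n + (h/2)·k1); k3 = f(x_n + h/2, y_n + (h/2)·k2); k4 = f(x_n + h, y_n + h·k3); y_{n+1} = y_n + (h/6)·(k1 + 2k2 + 2k3 + k4).
x=0.000000, y=2.170000:
  k1 = f(0.000000, 2.170000) = -1.510000
  k2 = f(0.195000, 1.875550) = -1.228059
  k3 = f(0.195000, 1.930529) = -1.283037
  k4 = f(0.390000, 1.669616) = -1.059176
  y ← 2.170000 + (0.39/6)·(k1 + 2k2 + 2k3 + k4) = 1.676561
x=0.390000, y=1.676561:
  k1 = f(0.390000, 1.676561) = -1.066121
  k2 = f(0.585000, 1.468668) = -0.918418
  k3 = f(0.585000, 1.497470) = -0.947220
  k4 = f(0.780000, 1.307145) = -0.837943
  y ← 1.676561 + (0.39/6)·(k1 + 2k2 + 2k3 + k4) = 1.310264
y(0.78) ≈ 1.3103

1.3103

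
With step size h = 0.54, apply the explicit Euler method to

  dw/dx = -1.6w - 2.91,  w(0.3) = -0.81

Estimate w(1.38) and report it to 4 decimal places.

Euler: w_{n+1} = w_n + h·f(x_n, w_n).
x=0.300000, w=-0.810000: f=-1.614000 → w ← -0.810000 + 0.54·(-1.614000) = -1.681560
x=0.840000, w=-1.681560: f=-0.219504 → w ← -1.681560 + 0.54·(-0.219504) = -1.800092
w(1.38) ≈ -1.8001

-1.8001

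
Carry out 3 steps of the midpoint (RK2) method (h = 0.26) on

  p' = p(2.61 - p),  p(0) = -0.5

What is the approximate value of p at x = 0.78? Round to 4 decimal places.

-12.8284

Midpoint: k1 = f(x_n, p_n); k2 = f(x_n + h/2, p_n + (h/2)·k1); p_{n+1} = p_n + h·k2.
x=0.000000, p=-0.500000:
  k1 = f(0.000000, -0.500000) = -1.555000
  k2 = f(0.130000, -0.702150) = -2.325626
  p ← -0.500000 + 0.26·(-2.325626) = -1.104663
x=0.260000, p=-1.104663:
  k1 = f(0.260000, -1.104663) = -4.103450
  k2 = f(0.390000, -1.638111) = -6.958879
  p ← -1.104663 + 0.26·(-6.958879) = -2.913971
x=0.520000, p=-2.913971:
  k1 = f(0.520000, -2.913971) = -16.096694
  k2 = f(0.650000, -5.006542) = -38.132531
  p ← -2.913971 + 0.26·(-38.132531) = -12.828429
p(0.78) ≈ -12.8284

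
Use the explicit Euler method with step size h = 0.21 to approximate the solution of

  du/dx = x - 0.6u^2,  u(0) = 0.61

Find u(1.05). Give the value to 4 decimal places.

0.8143

Euler: u_{n+1} = u_n + h·f(x_n, u_n).
x=0.000000, u=0.610000: f=-0.223260 → u ← 0.610000 + 0.21·(-0.223260) = 0.563115
x=0.210000, u=0.563115: f=0.019741 → u ← 0.563115 + 0.21·0.019741 = 0.567261
x=0.420000, u=0.567261: f=0.226929 → u ← 0.567261 + 0.21·0.226929 = 0.614916
x=0.630000, u=0.614916: f=0.403127 → u ← 0.614916 + 0.21·0.403127 = 0.699573
x=0.840000, u=0.699573: f=0.546359 → u ← 0.699573 + 0.21·0.546359 = 0.814308
u(1.05) ≈ 0.8143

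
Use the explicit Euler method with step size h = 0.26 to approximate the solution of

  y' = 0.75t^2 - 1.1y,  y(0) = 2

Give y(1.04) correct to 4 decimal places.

Euler: y_{n+1} = y_n + h·f(t_n, y_n).
t=0.000000, y=2.000000: f=-2.200000 → y ← 2.000000 + 0.26·(-2.200000) = 1.428000
t=0.260000, y=1.428000: f=-1.520100 → y ← 1.428000 + 0.26·(-1.520100) = 1.032774
t=0.520000, y=1.032774: f=-0.933251 → y ← 1.032774 + 0.26·(-0.933251) = 0.790129
t=0.780000, y=0.790129: f=-0.412841 → y ← 0.790129 + 0.26·(-0.412841) = 0.682790
y(1.04) ≈ 0.6828

0.6828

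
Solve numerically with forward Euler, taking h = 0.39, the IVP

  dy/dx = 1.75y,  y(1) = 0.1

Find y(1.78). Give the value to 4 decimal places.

Euler: y_{n+1} = y_n + h·f(x_n, y_n).
x=1.000000, y=0.100000: f=0.175000 → y ← 0.100000 + 0.39·0.175000 = 0.168250
x=1.390000, y=0.168250: f=0.294438 → y ← 0.168250 + 0.39·0.294438 = 0.283081
y(1.78) ≈ 0.2831

0.2831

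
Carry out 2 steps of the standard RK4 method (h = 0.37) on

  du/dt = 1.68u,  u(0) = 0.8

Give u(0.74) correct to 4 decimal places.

2.7708

RK4: k1 = f(t_n, u_n); k2 = f(t_n + h/2, u_n + (h/2)·k1); k3 = f(t_n + h/2, u_n + (h/2)·k2); k4 = f(t_n + h, u_n + h·k3); u_{n+1} = u_n + (h/6)·(k1 + 2k2 + 2k3 + k4).
t=0.000000, u=0.800000:
  k1 = f(0.000000, 0.800000) = 1.344000
  k2 = f(0.185000, 1.048640) = 1.761715
  k3 = f(0.185000, 1.125917) = 1.891541
  k4 = f(0.370000, 1.499870) = 2.519782
  u ← 0.800000 + (0.37/6)·(k1 + 2k2 + 2k3 + k4) = 1.488835
t=0.370000, u=1.488835:
  k1 = f(0.370000, 1.488835) = 2.501243
  k2 = f(0.555000, 1.951565) = 3.278629
  k3 = f(0.555000, 2.095381) = 3.520240
  k4 = f(0.740000, 2.791324) = 4.689424
  u ← 1.488835 + (0.37/6)·(k1 + 2k2 + 2k3 + k4) = 2.770786
u(0.74) ≈ 2.7708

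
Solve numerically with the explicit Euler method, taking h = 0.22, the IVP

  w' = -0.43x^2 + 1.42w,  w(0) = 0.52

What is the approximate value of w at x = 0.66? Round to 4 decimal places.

Euler: w_{n+1} = w_n + h·f(x_n, w_n).
x=0.000000, w=0.520000: f=0.738400 → w ← 0.520000 + 0.22·0.738400 = 0.682448
x=0.220000, w=0.682448: f=0.948264 → w ← 0.682448 + 0.22·0.948264 = 0.891066
x=0.440000, w=0.891066: f=1.182066 → w ← 0.891066 + 0.22·1.182066 = 1.151121
w(0.66) ≈ 1.1511

1.1511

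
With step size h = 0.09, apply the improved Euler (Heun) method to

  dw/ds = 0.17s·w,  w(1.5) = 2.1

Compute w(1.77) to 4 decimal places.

2.2636

Heun: k1 = f(s_n, w_n); k2 = f(s_n + h, w_n + h·k1); w_{n+1} = w_n + (h/2)·(k1 + k2).
s=1.500000, w=2.100000:
  k1 = f(1.500000, 2.100000) = 0.535500
  k2 = f(1.590000, 2.148195) = 0.580657
  w ← 2.100000 + (0.09/2)·(0.535500 + 0.580657) = 2.150227
s=1.590000, w=2.150227:
  k1 = f(1.590000, 2.150227) = 0.581206
  k2 = f(1.680000, 2.202536) = 0.629044
  w ← 2.150227 + (0.09/2)·(0.581206 + 0.629044) = 2.204688
s=1.680000, w=2.204688:
  k1 = f(1.680000, 2.204688) = 0.629659
  k2 = f(1.770000, 2.261358) = 0.680443
  w ← 2.204688 + (0.09/2)·(0.629659 + 0.680443) = 2.263643
w(1.77) ≈ 2.2636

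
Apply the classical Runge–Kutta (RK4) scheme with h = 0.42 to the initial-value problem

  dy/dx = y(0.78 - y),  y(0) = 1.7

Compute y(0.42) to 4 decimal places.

RK4: k1 = f(x_n, y_n); k2 = f(x_n + h/2, y_n + (h/2)·k1); k3 = f(x_n + h/2, y_n + (h/2)·k2); k4 = f(x_n + h, y_n + h·k3); y_{n+1} = y_n + (h/6)·(k1 + 2k2 + 2k3 + k4).
x=0.000000, y=1.700000:
  k1 = f(0.000000, 1.700000) = -1.564000
  k2 = f(0.210000, 1.371560) = -0.811360
  k3 = f(0.210000, 1.529614) = -1.146621
  k4 = f(0.420000, 1.218419) = -0.534178
  y ← 1.700000 + (0.42/6)·(k1 + 2k2 + 2k3 + k4) = 1.279010
y(0.42) ≈ 1.2790

1.2790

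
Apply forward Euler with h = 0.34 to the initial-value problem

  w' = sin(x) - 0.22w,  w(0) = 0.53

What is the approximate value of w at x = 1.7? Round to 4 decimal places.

Euler: w_{n+1} = w_n + h·f(x_n, w_n).
x=0.000000, w=0.530000: f=-0.116600 → w ← 0.530000 + 0.34·(-0.116600) = 0.490356
x=0.340000, w=0.490356: f=0.225609 → w ← 0.490356 + 0.34·0.225609 = 0.567063
x=0.680000, w=0.567063: f=0.504039 → w ← 0.567063 + 0.34·0.504039 = 0.738436
x=1.020000, w=0.738436: f=0.689652 → w ← 0.738436 + 0.34·0.689652 = 0.972918
x=1.360000, w=0.972918: f=0.763823 → w ← 0.972918 + 0.34·0.763823 = 1.232618
w(1.7) ≈ 1.2326

1.2326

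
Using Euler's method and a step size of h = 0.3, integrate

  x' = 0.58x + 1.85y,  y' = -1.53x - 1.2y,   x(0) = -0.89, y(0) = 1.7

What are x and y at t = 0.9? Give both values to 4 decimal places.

Euler on (x,y): x_{n+1} = x_n + h·x', y_{n+1} = y_n + h·y'.
0.000000: (-0.890000, 1.700000); f=(2.628800, -0.678300) → (-0.101360, 1.496510)
0.300000: (-0.101360, 1.496510); f=(2.709755, -1.640731) → (0.711566, 1.004291)
0.600000: (0.711566, 1.004291); f=(2.270646, -2.293845) → (1.392760, 0.316137)
(x(0.9), y(0.9)) ≈ (1.3928, 0.3161)

1.3928, 0.3161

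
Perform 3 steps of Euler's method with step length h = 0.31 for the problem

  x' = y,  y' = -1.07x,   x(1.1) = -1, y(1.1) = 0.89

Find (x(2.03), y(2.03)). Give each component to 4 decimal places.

0.1078, 1.5764

Euler on (x,y): x_{n+1} = x_n + h·x', y_{n+1} = y_n + h·y'.
1.100000: (-1.000000, 0.890000); f=(0.890000, 1.070000) → (-0.724100, 1.221700)
1.410000: (-0.724100, 1.221700); f=(1.221700, 0.774787) → (-0.345373, 1.461884)
1.720000: (-0.345373, 1.461884); f=(1.461884, 0.369549) → (0.107811, 1.576444)
(x(2.03), y(2.03)) ≈ (0.1078, 1.5764)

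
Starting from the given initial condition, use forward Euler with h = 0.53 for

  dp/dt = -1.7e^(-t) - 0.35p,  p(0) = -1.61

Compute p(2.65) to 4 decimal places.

Euler: p_{n+1} = p_n + h·f(t_n, p_n).
t=0.000000, p=-1.610000: f=-1.136500 → p ← -1.610000 + 0.53·(-1.136500) = -2.212345
t=0.530000, p=-2.212345: f=-0.226308 → p ← -2.212345 + 0.53·(-0.226308) = -2.332288
t=1.060000, p=-2.332288: f=0.227326 → p ← -2.332288 + 0.53·0.227326 = -2.211805
t=1.590000, p=-2.211805: f=0.427458 → p ← -2.211805 + 0.53·0.427458 = -1.985252
t=2.120000, p=-1.985252: f=0.490785 → p ← -1.985252 + 0.53·0.490785 = -1.725137
p(2.65) ≈ -1.7251

-1.7251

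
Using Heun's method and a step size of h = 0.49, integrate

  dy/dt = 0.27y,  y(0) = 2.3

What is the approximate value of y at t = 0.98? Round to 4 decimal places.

2.9946

Heun: k1 = f(t_n, y_n); k2 = f(t_n + h, y_n + h·k1); y_{n+1} = y_n + (h/2)·(k1 + k2).
t=0.000000, y=2.300000:
  k1 = f(0.000000, 2.300000) = 0.621000
  k2 = f(0.490000, 2.604290) = 0.703158
  y ← 2.300000 + (0.49/2)·(0.621000 + 0.703158) = 2.624419
t=0.490000, y=2.624419:
  k1 = f(0.490000, 2.624419) = 0.708593
  k2 = f(0.980000, 2.971629) = 0.802340
  y ← 2.624419 + (0.49/2)·(0.708593 + 0.802340) = 2.994597
y(0.98) ≈ 2.9946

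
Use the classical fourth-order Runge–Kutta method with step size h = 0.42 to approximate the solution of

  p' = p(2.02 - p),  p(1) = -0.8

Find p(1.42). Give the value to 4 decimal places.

-3.7144

RK4: k1 = f(x_n, p_n); k2 = f(x_n + h/2, p_n + (h/2)·k1); k3 = f(x_n + h/2, p_n + (h/2)·k2); k4 = f(x_n + h, p_n + h·k3); p_{n+1} = p_n + (h/6)·(k1 + 2k2 + 2k3 + k4).
x=1.000000, p=-0.800000:
  k1 = f(1.000000, -0.800000) = -2.256000
  k2 = f(1.210000, -1.273760) = -4.195460
  k3 = f(1.210000, -1.681047) = -6.221632
  k4 = f(1.420000, -3.413085) = -18.543583
  p ← -0.800000 + (0.42/6)·(k1 + 2k2 + 2k3 + k4) = -3.714364
p(1.42) ≈ -3.7144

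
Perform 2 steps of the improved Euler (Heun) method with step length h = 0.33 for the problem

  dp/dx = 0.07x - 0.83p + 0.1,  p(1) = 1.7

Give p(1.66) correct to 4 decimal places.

1.0900

Heun: k1 = f(x_n, p_n); k2 = f(x_n + h, p_n + h·k1); p_{n+1} = p_n + (h/2)·(k1 + k2).
x=1.000000, p=1.700000:
  k1 = f(1.000000, 1.700000) = -1.241000
  k2 = f(1.330000, 1.290470) = -0.877990
  p ← 1.700000 + (0.33/2)·(-1.241000 + (-0.877990)) = 1.350367
x=1.330000, p=1.350367:
  k1 = f(1.330000, 1.350367) = -0.927704
  k2 = f(1.660000, 1.044224) = -0.650506
  p ← 1.350367 + (0.33/2)·(-0.927704 + (-0.650506)) = 1.089962
p(1.66) ≈ 1.0900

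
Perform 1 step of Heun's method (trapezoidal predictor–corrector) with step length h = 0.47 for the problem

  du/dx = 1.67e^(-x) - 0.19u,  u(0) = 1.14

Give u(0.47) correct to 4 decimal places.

Heun: k1 = f(x_n, u_n); k2 = f(x_n + h, u_n + h·k1); u_{n+1} = u_n + (h/2)·(k1 + k2).
x=0.000000, u=1.140000:
  k1 = f(0.000000, 1.140000) = 1.453400
  k2 = f(0.470000, 1.823098) = 0.697365
  u ← 1.140000 + (0.47/2)·(1.453400 + 0.697365) = 1.645430
u(0.47) ≈ 1.6454

1.6454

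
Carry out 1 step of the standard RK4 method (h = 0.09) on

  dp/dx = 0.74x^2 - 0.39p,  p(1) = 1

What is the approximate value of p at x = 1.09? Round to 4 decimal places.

RK4: k1 = f(x_n, p_n); k2 = f(x_n + h/2, p_n + (h/2)·k1); k3 = f(x_n + h/2, p_n + (h/2)·k2); k4 = f(x_n + h, p_n + h·k3); p_{n+1} = p_n + (h/6)·(k1 + 2k2 + 2k3 + k4).
x=1.000000, p=1.000000:
  k1 = f(1.000000, 1.000000) = 0.350000
  k2 = f(1.045000, 1.015750) = 0.411956
  k3 = f(1.045000, 1.018538) = 0.410869
  k4 = f(1.090000, 1.036978) = 0.474773
  p ← 1.000000 + (0.09/6)·(k1 + 2k2 + 2k3 + k4) = 1.037056
p(1.09) ≈ 1.0371

1.0371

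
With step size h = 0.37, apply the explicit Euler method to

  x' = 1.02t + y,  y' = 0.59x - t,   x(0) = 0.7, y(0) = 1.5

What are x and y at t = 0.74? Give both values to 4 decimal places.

Euler on (x,y): x_{n+1} = x_n + h·x', y_{n+1} = y_n + h·y'.
0.000000: (0.700000, 1.500000); f=(1.500000, 0.413000) → (1.255000, 1.652810)
0.370000: (1.255000, 1.652810); f=(2.030210, 0.370450) → (2.006178, 1.789877)
(x(0.74), y(0.74)) ≈ (2.0062, 1.7899)

2.0062, 1.7899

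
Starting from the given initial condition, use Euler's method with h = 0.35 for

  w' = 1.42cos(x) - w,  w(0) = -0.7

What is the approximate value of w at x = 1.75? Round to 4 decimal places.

0.5415

Euler: w_{n+1} = w_n + h·f(x_n, w_n).
x=0.000000, w=-0.700000: f=2.120000 → w ← -0.700000 + 0.35·2.120000 = 0.042000
x=0.350000, w=0.042000: f=1.291909 → w ← 0.042000 + 0.35·1.291909 = 0.494168
x=0.700000, w=0.494168: f=0.591908 → w ← 0.494168 + 0.35·0.591908 = 0.701336
x=1.050000, w=0.701336: f=0.005215 → w ← 0.701336 + 0.35·0.005215 = 0.703161
x=1.400000, w=0.703161: f=-0.461808 → w ← 0.703161 + 0.35·(-0.461808) = 0.541528
w(1.75) ≈ 0.5415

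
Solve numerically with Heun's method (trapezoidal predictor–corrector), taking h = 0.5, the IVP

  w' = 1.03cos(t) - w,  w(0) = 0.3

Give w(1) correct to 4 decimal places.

Heun: k1 = f(t_n, w_n); k2 = f(t_n + h, w_n + h·k1); w_{n+1} = w_n + (h/2)·(k1 + k2).
t=0.000000, w=0.300000:
  k1 = f(0.000000, 0.300000) = 0.730000
  k2 = f(0.500000, 0.665000) = 0.238910
  w ← 0.300000 + (0.5/2)·(0.730000 + 0.238910) = 0.542228
t=0.500000, w=0.542228:
  k1 = f(0.500000, 0.542228) = 0.361683
  k2 = f(1.000000, 0.723069) = -0.166557
  w ← 0.542228 + (0.5/2)·(0.361683 + (-0.166557)) = 0.591009
w(1) ≈ 0.5910

0.5910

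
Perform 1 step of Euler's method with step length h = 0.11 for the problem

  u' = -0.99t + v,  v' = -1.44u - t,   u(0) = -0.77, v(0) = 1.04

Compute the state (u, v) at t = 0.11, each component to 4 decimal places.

Euler on (u,v): u_{n+1} = u_n + h·u', v_{n+1} = v_n + h·v'.
0.000000: (-0.770000, 1.040000); f=(1.040000, 1.108800) → (-0.655600, 1.161968)
(u(0.11), v(0.11)) ≈ (-0.6556, 1.1620)

-0.6556, 1.1620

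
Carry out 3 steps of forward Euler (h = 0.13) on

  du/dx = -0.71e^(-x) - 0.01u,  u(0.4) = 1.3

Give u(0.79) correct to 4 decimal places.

Euler: u_{n+1} = u_n + h·f(x_n, u_n).
x=0.400000, u=1.300000: f=-0.488927 → u ← 1.300000 + 0.13·(-0.488927) = 1.236439
x=0.530000, u=1.236439: f=-0.430274 → u ← 1.236439 + 0.13·(-0.430274) = 1.180504
x=0.660000, u=1.180504: f=-0.378769 → u ← 1.180504 + 0.13·(-0.378769) = 1.131264
u(0.79) ≈ 1.1313

1.1313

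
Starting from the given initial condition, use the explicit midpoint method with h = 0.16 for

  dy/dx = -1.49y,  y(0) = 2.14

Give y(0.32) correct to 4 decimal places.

1.3356

Midpoint: k1 = f(x_n, y_n); k2 = f(x_n + h/2, y_n + (h/2)·k1); y_{n+1} = y_n + h·k2.
x=0.000000, y=2.140000:
  k1 = f(0.000000, 2.140000) = -3.188600
  k2 = f(0.080000, 1.884912) = -2.808519
  y ← 2.140000 + 0.16·(-2.808519) = 1.690637
x=0.160000, y=1.690637:
  k1 = f(0.160000, 1.690637) = -2.519049
  k2 = f(0.240000, 1.489113) = -2.218778
  y ← 1.690637 + 0.16·(-2.218778) = 1.335632
y(0.32) ≈ 1.3356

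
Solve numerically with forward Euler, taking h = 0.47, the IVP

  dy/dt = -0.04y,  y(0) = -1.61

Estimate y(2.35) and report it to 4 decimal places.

-1.4642

Euler: y_{n+1} = y_n + h·f(t_n, y_n).
t=0.000000, y=-1.610000: f=0.064400 → y ← -1.610000 + 0.47·0.064400 = -1.579732
t=0.470000, y=-1.579732: f=0.063189 → y ← -1.579732 + 0.47·0.063189 = -1.550033
t=0.940000, y=-1.550033: f=0.062001 → y ← -1.550033 + 0.47·0.062001 = -1.520892
t=1.410000, y=-1.520892: f=0.060836 → y ← -1.520892 + 0.47·0.060836 = -1.492300
t=1.880000, y=-1.492300: f=0.059692 → y ← -1.492300 + 0.47·0.059692 = -1.464244
y(2.35) ≈ -1.4642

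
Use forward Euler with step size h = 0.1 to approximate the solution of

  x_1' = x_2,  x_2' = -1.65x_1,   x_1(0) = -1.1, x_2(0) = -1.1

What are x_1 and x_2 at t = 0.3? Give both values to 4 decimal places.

-1.3737, -0.5040

Euler on (x_1,x_2): x_1_{n+1} = x_1_n + h·x_1', x_2_{n+1} = x_2_n + h·x_2'.
0.000000: (-1.100000, -1.100000); f=(-1.100000, 1.815000) → (-1.210000, -0.918500)
0.100000: (-1.210000, -0.918500); f=(-0.918500, 1.996500) → (-1.301850, -0.718850)
0.200000: (-1.301850, -0.718850); f=(-0.718850, 2.148053) → (-1.373735, -0.504045)
(x_1(0.3), x_2(0.3)) ≈ (-1.3737, -0.5040)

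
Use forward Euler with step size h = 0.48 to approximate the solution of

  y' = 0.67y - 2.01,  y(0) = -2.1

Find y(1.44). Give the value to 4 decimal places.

-8.7725

Euler: y_{n+1} = y_n + h·f(t_n, y_n).
t=0.000000, y=-2.100000: f=-3.417000 → y ← -2.100000 + 0.48·(-3.417000) = -3.740160
t=0.480000, y=-3.740160: f=-4.515907 → y ← -3.740160 + 0.48·(-4.515907) = -5.907795
t=0.960000, y=-5.907795: f=-5.968223 → y ← -5.907795 + 0.48·(-5.968223) = -8.772542
y(1.44) ≈ -8.7725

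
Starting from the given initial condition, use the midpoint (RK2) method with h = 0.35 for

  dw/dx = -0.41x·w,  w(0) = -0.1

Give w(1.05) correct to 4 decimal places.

-0.0796

Midpoint: k1 = f(x_n, w_n); k2 = f(x_n + h/2, w_n + (h/2)·k1); w_{n+1} = w_n + h·k2.
x=0.000000, w=-0.100000:
  k1 = f(0.000000, -0.100000) = 0.000000
  k2 = f(0.175000, -0.100000) = 0.007175
  w ← -0.100000 + 0.35·0.007175 = -0.097489
x=0.350000, w=-0.097489:
  k1 = f(0.350000, -0.097489) = 0.013990
  k2 = f(0.525000, -0.095041) = 0.020457
  w ← -0.097489 + 0.35·0.020457 = -0.090329
x=0.700000, w=-0.090329:
  k1 = f(0.700000, -0.090329) = 0.025924
  k2 = f(0.875000, -0.085792) = 0.030778
  w ← -0.090329 + 0.35·0.030778 = -0.079556
w(1.05) ≈ -0.0796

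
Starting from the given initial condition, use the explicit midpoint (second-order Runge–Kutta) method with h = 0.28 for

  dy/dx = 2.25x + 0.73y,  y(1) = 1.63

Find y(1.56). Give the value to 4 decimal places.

4.3831

Midpoint: k1 = f(x_n, y_n); k2 = f(x_n + h/2, y_n + (h/2)·k1); y_{n+1} = y_n + h·k2.
x=1.000000, y=1.630000:
  k1 = f(1.000000, 1.630000) = 3.439900
  k2 = f(1.140000, 2.111586) = 4.106458
  y ← 1.630000 + 0.28·4.106458 = 2.779808
x=1.280000, y=2.779808:
  k1 = f(1.280000, 2.779808) = 4.909260
  k2 = f(1.420000, 3.467105) = 5.725986
  y ← 2.779808 + 0.28·5.725986 = 4.383084
y(1.56) ≈ 4.3831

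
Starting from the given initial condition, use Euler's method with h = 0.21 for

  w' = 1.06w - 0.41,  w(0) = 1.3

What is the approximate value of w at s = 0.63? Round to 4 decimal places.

Euler: w_{n+1} = w_n + h·f(s_n, w_n).
s=0.000000, w=1.300000: f=0.968000 → w ← 1.300000 + 0.21·0.968000 = 1.503280
s=0.210000, w=1.503280: f=1.183477 → w ← 1.503280 + 0.21·1.183477 = 1.751810
s=0.420000, w=1.751810: f=1.446919 → w ← 1.751810 + 0.21·1.446919 = 2.055663
w(0.63) ≈ 2.0557

2.0557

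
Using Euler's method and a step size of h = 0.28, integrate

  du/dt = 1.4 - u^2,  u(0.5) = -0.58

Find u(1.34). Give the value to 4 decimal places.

Euler: u_{n+1} = u_n + h·f(t_n, u_n).
t=0.500000, u=-0.580000: f=1.063600 → u ← -0.580000 + 0.28·1.063600 = -0.282192
t=0.780000, u=-0.282192: f=1.320368 → u ← -0.282192 + 0.28·1.320368 = 0.087511
t=1.060000, u=0.087511: f=1.392342 → u ← 0.087511 + 0.28·1.392342 = 0.477367
u(1.34) ≈ 0.4774

0.4774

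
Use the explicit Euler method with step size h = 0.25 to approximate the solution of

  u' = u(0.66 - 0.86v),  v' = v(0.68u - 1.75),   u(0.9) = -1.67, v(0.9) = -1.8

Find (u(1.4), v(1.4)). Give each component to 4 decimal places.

Euler on (u,v): u_{n+1} = u_n + h·u', v_{n+1} = v_n + h·v'.
0.900000: (-1.670000, -1.800000); f=(-3.687360, 5.194080) → (-2.591840, -0.501480)
1.150000: (-2.591840, -0.501480); f=(-2.828404, 1.761424) → (-3.298941, -0.061124)
(u(1.4), v(1.4)) ≈ (-3.2989, -0.0611)

-3.2989, -0.0611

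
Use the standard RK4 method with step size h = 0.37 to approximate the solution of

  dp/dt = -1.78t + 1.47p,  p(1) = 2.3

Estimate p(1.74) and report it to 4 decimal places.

RK4: k1 = f(t_n, p_n); k2 = f(t_n + h/2, p_n + (h/2)·k1); k3 = f(t_n + h/2, p_n + (h/2)·k2); k4 = f(t_n + h, p_n + h·k3); p_{n+1} = p_n + (h/6)·(k1 + 2k2 + 2k3 + k4).
t=1.000000, p=2.300000:
  k1 = f(1.000000, 2.300000) = 1.601000
  k2 = f(1.185000, 2.596185) = 1.707092
  k3 = f(1.185000, 2.615812) = 1.735944
  k4 = f(1.370000, 2.942299) = 1.886580
  p ← 2.300000 + (0.37/6)·(k1 + 2k2 + 2k3 + k4) = 2.939708
t=1.370000, p=2.939708:
  k1 = f(1.370000, 2.939708) = 1.882771
  k2 = f(1.555000, 3.288021) = 2.065491
  k3 = f(1.555000, 3.321824) = 2.115182
  k4 = f(1.740000, 3.722326) = 2.374619
  p ← 2.939708 + (0.37/6)·(k1 + 2k2 + 2k3 + k4) = 3.717864
p(1.74) ≈ 3.7179

3.7179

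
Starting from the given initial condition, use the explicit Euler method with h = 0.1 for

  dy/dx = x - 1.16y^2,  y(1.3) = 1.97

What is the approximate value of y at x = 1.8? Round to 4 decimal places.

Euler: y_{n+1} = y_n + h·f(x_n, y_n).
x=1.300000, y=1.970000: f=-3.201844 → y ← 1.970000 + 0.1·(-3.201844) = 1.649816
x=1.400000, y=1.649816: f=-1.757394 → y ← 1.649816 + 0.1·(-1.757394) = 1.474076
x=1.500000, y=1.474076: f=-1.020565 → y ← 1.474076 + 0.1·(-1.020565) = 1.372020
x=1.600000, y=1.372020: f=-0.583628 → y ← 1.372020 + 0.1·(-0.583628) = 1.313657
x=1.700000, y=1.313657: f=-0.301806 → y ← 1.313657 + 0.1·(-0.301806) = 1.283476
y(1.8) ≈ 1.2835

1.2835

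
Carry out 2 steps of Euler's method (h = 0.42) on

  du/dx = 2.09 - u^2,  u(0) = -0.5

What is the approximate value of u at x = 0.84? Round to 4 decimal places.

1.1193

Euler: u_{n+1} = u_n + h·f(x_n, u_n).
x=0.000000, u=-0.500000: f=1.840000 → u ← -0.500000 + 0.42·1.840000 = 0.272800
x=0.420000, u=0.272800: f=2.015580 → u ← 0.272800 + 0.42·2.015580 = 1.119344
u(0.84) ≈ 1.1193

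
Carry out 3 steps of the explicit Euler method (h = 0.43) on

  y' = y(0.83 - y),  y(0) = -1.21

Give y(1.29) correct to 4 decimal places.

Euler: y_{n+1} = y_n + h·f(x_n, y_n).
x=0.000000, y=-1.210000: f=-2.468400 → y ← -1.210000 + 0.43·(-2.468400) = -2.271412
x=0.430000, y=-2.271412: f=-7.044584 → y ← -2.271412 + 0.43·(-7.044584) = -5.300583
x=0.860000, y=-5.300583: f=-32.495668 → y ← -5.300583 + 0.43·(-32.495668) = -19.273720
y(1.29) ≈ -19.2737

-19.2737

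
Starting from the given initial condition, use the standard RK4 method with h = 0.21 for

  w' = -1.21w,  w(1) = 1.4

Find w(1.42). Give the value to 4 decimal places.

RK4: k1 = f(s_n, w_n); k2 = f(s_n + h/2, w_n + (h/2)·k1); k3 = f(s_n + h/2, w_n + (h/2)·k2); k4 = f(s_n + h, w_n + h·k3); w_{n+1} = w_n + (h/6)·(k1 + 2k2 + 2k3 + k4).
s=1.000000, w=1.400000:
  k1 = f(1.000000, 1.400000) = -1.694000
  k2 = f(1.105000, 1.222130) = -1.478777
  k3 = f(1.105000, 1.244728) = -1.506121
  k4 = f(1.210000, 1.083715) = -1.311295
  w ← 1.400000 + (0.21/6)·(k1 + 2k2 + 2k3 + k4) = 1.085872
s=1.210000, w=1.085872:
  k1 = f(1.210000, 1.085872) = -1.313905
  k2 = f(1.315000, 0.947912) = -1.146973
  k3 = f(1.315000, 0.965440) = -1.168182
  k4 = f(1.420000, 0.840554) = -1.017070
  w ← 1.085872 + (0.21/6)·(k1 + 2k2 + 2k3 + k4) = 0.842227
w(1.42) ≈ 0.8422

0.8422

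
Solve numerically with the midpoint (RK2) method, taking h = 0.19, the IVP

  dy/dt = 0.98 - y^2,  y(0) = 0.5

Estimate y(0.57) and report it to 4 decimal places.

0.7974

Midpoint: k1 = f(t_n, y_n); k2 = f(t_n + h/2, y_n + (h/2)·k1); y_{n+1} = y_n + h·k2.
t=0.000000, y=0.500000:
  k1 = f(0.000000, 0.500000) = 0.730000
  k2 = f(0.095000, 0.569350) = 0.655841
  y ← 0.500000 + 0.19·0.655841 = 0.624610
t=0.190000, y=0.624610:
  k1 = f(0.190000, 0.624610) = 0.589863
  k2 = f(0.285000, 0.680647) = 0.516720
  y ← 0.624610 + 0.19·0.516720 = 0.722787
t=0.380000, y=0.722787:
  k1 = f(0.380000, 0.722787) = 0.457580
  k2 = f(0.475000, 0.766257) = 0.392851
  y ← 0.722787 + 0.19·0.392851 = 0.797428
y(0.57) ≈ 0.7974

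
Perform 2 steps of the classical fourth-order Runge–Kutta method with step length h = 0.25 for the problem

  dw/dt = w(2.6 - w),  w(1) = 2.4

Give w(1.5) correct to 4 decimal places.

RK4: k1 = f(t_n, w_n); k2 = f(t_n + h/2, w_n + (h/2)·k1); k3 = f(t_n + h/2, w_n + (h/2)·k2); k4 = f(t_n + h, w_n + h·k3); w_{n+1} = w_n + (h/6)·(k1 + 2k2 + 2k3 + k4).
t=1.000000, w=2.400000:
  k1 = f(1.000000, 2.400000) = 0.480000
  k2 = f(1.125000, 2.460000) = 0.344400
  k3 = f(1.125000, 2.443050) = 0.383437
  k4 = f(1.250000, 2.495859) = 0.259921
  w ← 2.400000 + (0.25/6)·(k1 + 2k2 + 2k3 + k4) = 2.491483
t=1.250000, w=2.491483:
  k1 = f(1.250000, 2.491483) = 0.270368
  k2 = f(1.375000, 2.525279) = 0.188691
  k3 = f(1.375000, 2.515069) = 0.213606
  k4 = f(1.500000, 2.544885) = 0.140262
  w ← 2.491483 + (0.25/6)·(k1 + 2k2 + 2k3 + k4) = 2.542117
w(1.5) ≈ 2.5421

2.5421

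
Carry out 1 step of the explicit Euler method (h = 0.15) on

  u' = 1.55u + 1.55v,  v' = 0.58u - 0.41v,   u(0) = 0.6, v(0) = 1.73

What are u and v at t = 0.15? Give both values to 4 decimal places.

1.1417, 1.6758

Euler on (u,v): u_{n+1} = u_n + h·u', v_{n+1} = v_n + h·v'.
0.000000: (0.600000, 1.730000); f=(3.611500, -0.361300) → (1.141725, 1.675805)
(u(0.15), v(0.15)) ≈ (1.1417, 1.6758)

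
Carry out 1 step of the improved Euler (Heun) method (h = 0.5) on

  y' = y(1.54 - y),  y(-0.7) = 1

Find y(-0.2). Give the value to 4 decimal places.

Heun: k1 = f(s_n, y_n); k2 = f(s_n + h, y_n + h·k1); y_{n+1} = y_n + (h/2)·(k1 + k2).
s=-0.700000, y=1.000000:
  k1 = f(-0.700000, 1.000000) = 0.540000
  k2 = f(-0.200000, 1.270000) = 0.342900
  y ← 1.000000 + (0.5/2)·(0.540000 + 0.342900) = 1.220725
y(-0.2) ≈ 1.2207

1.2207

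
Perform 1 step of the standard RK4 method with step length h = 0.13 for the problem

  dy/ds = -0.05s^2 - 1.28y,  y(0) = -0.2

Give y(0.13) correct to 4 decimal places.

-0.1694

RK4: k1 = f(s_n, y_n); k2 = f(s_n + h/2, y_n + (h/2)·k1); k3 = f(s_n + h/2, y_n + (h/2)·k2); k4 = f(s_n + h, y_n + h·k3); y_{n+1} = y_n + (h/6)·(k1 + 2k2 + 2k3 + k4).
s=0.000000, y=-0.200000:
  k1 = f(0.000000, -0.200000) = 0.256000
  k2 = f(0.065000, -0.183360) = 0.234490
  k3 = f(0.065000, -0.184758) = 0.236279
  k4 = f(0.130000, -0.169284) = 0.215838
  y ← -0.200000 + (0.13/6)·(k1 + 2k2 + 2k3 + k4) = -0.169377
y(0.13) ≈ -0.1694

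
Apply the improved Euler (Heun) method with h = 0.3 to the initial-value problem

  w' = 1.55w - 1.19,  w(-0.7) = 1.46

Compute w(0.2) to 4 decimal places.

3.4627

Heun: k1 = f(x_n, w_n); k2 = f(x_n + h, w_n + h·k1); w_{n+1} = w_n + (h/2)·(k1 + k2).
x=-0.700000, w=1.460000:
  k1 = f(-0.700000, 1.460000) = 1.073000
  k2 = f(-0.400000, 1.781900) = 1.571945
  w ← 1.460000 + (0.3/2)·(1.073000 + 1.571945) = 1.856742
x=-0.400000, w=1.856742:
  k1 = f(-0.400000, 1.856742) = 1.687950
  k2 = f(-0.100000, 2.363127) = 2.472846
  w ← 1.856742 + (0.3/2)·(1.687950 + 2.472846) = 2.480861
x=-0.100000, w=2.480861:
  k1 = f(-0.100000, 2.480861) = 2.655335
  k2 = f(0.200000, 3.277462) = 3.890065
  w ← 2.480861 + (0.3/2)·(2.655335 + 3.890065) = 3.462671
w(0.2) ≈ 3.4627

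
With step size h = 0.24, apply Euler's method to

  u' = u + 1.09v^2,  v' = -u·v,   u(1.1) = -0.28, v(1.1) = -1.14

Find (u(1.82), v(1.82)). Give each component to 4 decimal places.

Euler on (u,v): u_{n+1} = u_n + h·u', v_{n+1} = v_n + h·v'.
1.100000: (-0.280000, -1.140000); f=(1.136564, -0.319200) → (-0.007225, -1.216608)
1.340000: (-0.007225, -1.216608); f=(1.606123, -0.008790) → (0.378245, -1.218717)
1.580000: (0.378245, -1.218717); f=(1.997192, 0.460974) → (0.857571, -1.108084)
(u(1.82), v(1.82)) ≈ (0.8576, -1.1081)

0.8576, -1.1081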